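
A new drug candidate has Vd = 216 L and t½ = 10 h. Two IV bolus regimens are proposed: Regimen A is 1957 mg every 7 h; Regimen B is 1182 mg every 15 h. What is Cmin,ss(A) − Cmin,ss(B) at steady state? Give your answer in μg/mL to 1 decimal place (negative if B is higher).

Regimen A: f = (1/2)^(7/10) ≈ 0.6156; Cmin,ss = (1957/216)·f/(1−f) ≈ 14.509 μg/mL.
Regimen B: f = (1/2)^(15/10) ≈ 0.3536; Cmin,ss = (1182/216)·f/(1−f) ≈ 2.993 μg/mL.
Difference ≈ 14.509 − 2.993 ≈ 11.516 μg/mL.

11.5 μg/mL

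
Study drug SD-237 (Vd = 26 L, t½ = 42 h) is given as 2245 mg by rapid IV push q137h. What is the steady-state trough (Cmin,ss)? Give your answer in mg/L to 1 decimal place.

k = ln2/t½ = ln2/42 ≈ 0.016504 h⁻¹; fraction remaining f = e^(−kτ) = e^(−0.016504×137) ≈ 0.1042.
At steady state, accumulation factor R = 1/(1 − e^(−kτ)) ≈ 1.1163.
Single-dose peak C₀ = D/Vd = 2245/26 ≈ 86.346 mg/L.
Cmax,ss = C₀/(1 − f) ≈ 86.346/0.8958 ≈ 96.390 mg/L.
Steady-state trough Cmin,ss = Cmax,ss·f ≈ 96.390 × 0.1042 ≈ 10.044 mg/L.

10.0 mg/L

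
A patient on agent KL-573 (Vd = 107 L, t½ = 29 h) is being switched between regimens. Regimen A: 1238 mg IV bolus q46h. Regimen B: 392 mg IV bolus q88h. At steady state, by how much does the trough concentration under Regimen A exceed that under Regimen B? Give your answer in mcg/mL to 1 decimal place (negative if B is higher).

Regimen A: f = (1/2)^(46/29) ≈ 0.3330; Cmin,ss = (1238/107)·f/(1−f) ≈ 5.776 mcg/mL.
Regimen B: f = (1/2)^(88/29) ≈ 0.1220; Cmin,ss = (392/107)·f/(1−f) ≈ 0.509 mcg/mL.
Difference ≈ 5.776 − 0.509 ≈ 5.267 mcg/mL.

5.3 mcg/mL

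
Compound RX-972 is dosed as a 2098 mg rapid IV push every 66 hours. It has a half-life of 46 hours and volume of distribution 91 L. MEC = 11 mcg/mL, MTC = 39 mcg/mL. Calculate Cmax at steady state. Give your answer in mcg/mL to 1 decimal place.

36.6 mcg/mL

Over one 66-h interval, 66/46 ≈ 1.4348 half-lives elapse, leaving f ≈ 0.3699 of each dose.
At steady state, accumulation factor R = 1/(1 − e^(−kτ)) ≈ 1.5870.
Single-dose peak C₀ = D/Vd = 2098/91 ≈ 23.055 mcg/mL.
Cmax,ss = C₀/(1 − f) ≈ 23.055/0.6301 ≈ 36.589 mcg/mL.
Peak 36.6 mcg/mL vs MTC 39 mcg/mL: below toxic threshold.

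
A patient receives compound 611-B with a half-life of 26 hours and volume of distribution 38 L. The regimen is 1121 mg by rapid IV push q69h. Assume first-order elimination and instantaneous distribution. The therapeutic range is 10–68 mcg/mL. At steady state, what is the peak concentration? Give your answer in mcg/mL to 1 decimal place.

35.1 mcg/mL

k = ln2/t½ = ln2/26 ≈ 0.026660 h⁻¹; fraction remaining f = e^(−kτ) = e^(−0.026660×69) ≈ 0.1589.
At steady state, accumulation factor R = 1/(1 − e^(−kτ)) ≈ 1.1889.
Single-dose peak C₀ = D/Vd = 1121/38 ≈ 29.500 mcg/mL.
Steady-state peak Cmax,ss = C₀·R ≈ 29.500 × 1.1889 ≈ 35.073 mcg/mL.
Peak 35.1 mcg/mL vs MTC 68 mcg/mL: below toxic threshold.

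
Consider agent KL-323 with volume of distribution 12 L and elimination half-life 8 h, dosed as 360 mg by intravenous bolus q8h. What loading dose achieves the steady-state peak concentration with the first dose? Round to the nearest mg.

f = (1/2)^(8/8) ≈ 0.500000; accumulation ratio R = 1/(1−f) ≈ 2.00000.
Loading dose to hit Cmax,ss on first dose: D_load = D_maint·R ≈ 360 × 2.00000 ≈ 720.00 mg.

720 mg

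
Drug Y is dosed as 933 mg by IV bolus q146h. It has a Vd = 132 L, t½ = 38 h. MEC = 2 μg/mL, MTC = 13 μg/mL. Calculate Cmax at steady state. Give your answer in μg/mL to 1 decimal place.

τ/t½ = 146/38 ≈ 3.8421, so fraction remaining f = (1/2)^(146/38) ≈ 0.0697.
At steady state, accumulation factor R = 1/(1 − e^(−kτ)) ≈ 1.0749.
Each bolus raises the concentration by D/Vd = 933/132 ≈ 7.068 μg/mL.
Steady-state peak Cmax,ss = C₀·R ≈ 7.068 × 1.0749 ≈ 7.597 μg/mL.
Peak 7.6 μg/mL vs MTC 13 μg/mL: below toxic threshold.

7.6 μg/mL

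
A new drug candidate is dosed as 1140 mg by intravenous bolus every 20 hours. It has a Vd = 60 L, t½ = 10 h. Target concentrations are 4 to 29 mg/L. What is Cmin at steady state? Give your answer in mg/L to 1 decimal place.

The dosing interval is 2 half-lives, so f = 2^(−2) = 0.25.
Accumulation ratio R = 1/(1 − f) = 1/0.75 = 4/3.
Single-dose peak C₀ = D/Vd = 1140/60 = 19 mg/L.
Steady-state peak Cmax,ss = C₀·R = 19 × 4/3 ≈ 25.333 mg/L.
Steady-state trough Cmin,ss = Cmax,ss·f ≈ 25.333 × 0.25 ≈ 6.333 mg/L.
Trough 6.3 mg/L vs MEC 4 mg/L: adequate.

6.3 mg/L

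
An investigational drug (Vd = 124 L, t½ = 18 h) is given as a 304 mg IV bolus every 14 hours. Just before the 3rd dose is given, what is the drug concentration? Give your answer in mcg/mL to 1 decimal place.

2.3 mcg/mL

f = (1/2)^(τ/t½) = (1/2)^(14/18) ≈ 0.5833.
C₀ = D/Vd = 304/124 ≈ 2.452 mcg/mL.
Before the 3rd dose, 2 doses have been given. Superposition: Cmin = C₀·(f + f²).
≈ 2.452 × (0.5833 + 0.3402) ≈ 2.452 × 0.9235 ≈ 2.264 mcg/mL.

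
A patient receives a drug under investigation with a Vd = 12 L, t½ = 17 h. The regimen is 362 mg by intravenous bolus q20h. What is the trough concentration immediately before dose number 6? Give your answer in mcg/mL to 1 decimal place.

23.5 mcg/mL

f = (1/2)^(τ/t½) = (1/2)^(20/17) ≈ 0.4424.
C₀ = D/Vd = 362/12 ≈ 30.167 mcg/mL.
Before the 6th dose, 5 doses have been given. Superposition: Cmin = C₀·(f + f² + … + f^5).
≈ 30.167 × (0.4424 + 0.1957 + 0.0866 + 0.0383 + 0.0169) ≈ 30.167 × 0.7799 ≈ 23.527 mcg/mL.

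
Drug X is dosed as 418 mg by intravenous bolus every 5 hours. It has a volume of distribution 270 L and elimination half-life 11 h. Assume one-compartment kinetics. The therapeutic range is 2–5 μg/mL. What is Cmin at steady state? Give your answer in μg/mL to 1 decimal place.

τ/t½ = 5/11 ≈ 0.45455, so fraction remaining f = (1/2)^(5/11) ≈ 0.7297.
Each bolus raises the concentration by D/Vd = 418/270 ≈ 1.548 μg/mL.
Steady-state trough Cmin,ss = C₀·f/(1−f) ≈ 1.548 × 0.7297/0.2703 ≈ 4.179 μg/mL.
Trough 4.2 μg/mL vs MEC 2 μg/mL: adequate.

4.2 μg/mL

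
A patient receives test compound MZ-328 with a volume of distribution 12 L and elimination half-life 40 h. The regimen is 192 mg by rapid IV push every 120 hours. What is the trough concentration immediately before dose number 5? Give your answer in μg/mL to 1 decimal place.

f = (1/2)^(τ/t½) = (1/2)^(120/40) ≈ 0.1250.
C₀ = D/Vd = 192/12 ≈ 16.000 μg/mL.
Before the 5th dose, 4 doses have been given. Superposition: Cmin = C₀·(f + f² + … + f^4).
≈ 16.000 × (0.1250 + 0.0156 + 0.0020 + 0.0002) ≈ 16.000 × 0.1428 ≈ 2.285 μg/mL.

2.3 μg/mL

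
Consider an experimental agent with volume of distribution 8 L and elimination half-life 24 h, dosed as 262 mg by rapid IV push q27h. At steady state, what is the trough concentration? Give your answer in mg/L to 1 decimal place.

τ/t½ = 27/24 ≈ 1.125, so fraction remaining f = (1/2)^(27/24) ≈ 0.4585.
Each bolus raises the concentration by D/Vd = 262/8 ≈ 32.750 mg/L.
Steady-state trough Cmin,ss = C₀·f/(1−f) ≈ 32.750 × 0.4585/0.5415 ≈ 27.730 mg/L.

27.7 mg/L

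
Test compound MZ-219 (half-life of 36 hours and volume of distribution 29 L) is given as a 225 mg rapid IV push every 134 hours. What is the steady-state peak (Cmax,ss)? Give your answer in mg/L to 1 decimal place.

τ/t½ = 134/36 ≈ 3.7222, so fraction remaining f = (1/2)^(134/36) ≈ 0.0758.
At steady state, accumulation factor R = 1/(1 − e^(−kτ)) ≈ 1.0820.
Each bolus raises the concentration by D/Vd = 225/29 ≈ 7.759 mg/L.
Steady-state peak Cmax,ss = C₀·R ≈ 7.759 × 1.0820 ≈ 8.395 mg/L.

8.4 mg/L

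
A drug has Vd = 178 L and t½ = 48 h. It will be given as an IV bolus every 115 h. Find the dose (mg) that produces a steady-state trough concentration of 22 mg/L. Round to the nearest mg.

16693 mg

τ/t½ = 115/48 ≈ 2.3958, so f = (1/2)^(115/48) ≈ 0.190013.
Cmin,ss = (D/Vd)·f/(1−f), so D = Cmin,ss·Vd·(1−f)/f.
D = 22 × 178 × (1−f)/f ≈ 22 × 178 × 4.26280 ≈ 16693.12 mg.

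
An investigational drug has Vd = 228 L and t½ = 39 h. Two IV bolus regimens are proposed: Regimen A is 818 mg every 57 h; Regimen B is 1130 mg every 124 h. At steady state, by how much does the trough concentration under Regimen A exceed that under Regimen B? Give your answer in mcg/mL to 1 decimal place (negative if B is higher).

1.4 mcg/mL

Regimen A: f = (1/2)^(57/39) ≈ 0.3631; Cmin,ss = (818/228)·f/(1−f) ≈ 2.045 mcg/mL.
Regimen B: f = (1/2)^(124/39) ≈ 0.1104; Cmin,ss = (1130/228)·f/(1−f) ≈ 0.615 mcg/mL.
Difference ≈ 2.045 − 0.615 ≈ 1.430 mcg/mL.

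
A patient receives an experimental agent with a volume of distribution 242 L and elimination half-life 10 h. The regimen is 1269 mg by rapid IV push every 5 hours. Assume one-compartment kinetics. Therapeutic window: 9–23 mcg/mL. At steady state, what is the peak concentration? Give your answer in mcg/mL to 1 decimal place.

τ/t½ = 5/10 ≈ 0.5, so fraction remaining f = (1/2)^(5/10) ≈ 0.7071.
At steady state, accumulation factor R = 1/(1 − e^(−kτ)) ≈ 3.4141.
Each bolus raises the concentration by D/Vd = 1269/242 ≈ 5.244 mcg/mL.
Steady-state peak Cmax,ss = C₀·R ≈ 5.244 × 3.4141 ≈ 17.904 mcg/mL.
Peak 17.9 mcg/mL vs MTC 23 mcg/mL: below toxic threshold.

17.9 mcg/mL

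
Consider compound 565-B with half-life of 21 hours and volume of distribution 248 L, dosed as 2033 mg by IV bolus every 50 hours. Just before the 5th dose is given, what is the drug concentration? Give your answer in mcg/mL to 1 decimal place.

f = (1/2)^(τ/t½) = (1/2)^(50/21) ≈ 0.1920.
C₀ = D/Vd = 2033/248 ≈ 8.198 mcg/mL.
Before the 5th dose, 4 doses have been given. Superposition: Cmin = C₀·(f + f² + … + f^4).
≈ 8.198 × (0.1920 + 0.0369 + 0.0071 + 0.0014) ≈ 8.198 × 0.2374 ≈ 1.946 mcg/mL.

1.9 mcg/mL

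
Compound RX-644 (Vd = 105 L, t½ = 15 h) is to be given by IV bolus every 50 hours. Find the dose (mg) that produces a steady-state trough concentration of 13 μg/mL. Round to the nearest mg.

12393 mg

τ/t½ = 50/15 ≈ 3.3333, so f = (1/2)^(50/15) ≈ 0.099213.
Cmin,ss = (D/Vd)·f/(1−f), so D = Cmin,ss·Vd·(1−f)/f.
D = 13 × 105 × (1−f)/f ≈ 13 × 105 × 9.07932 ≈ 12393.27 mg.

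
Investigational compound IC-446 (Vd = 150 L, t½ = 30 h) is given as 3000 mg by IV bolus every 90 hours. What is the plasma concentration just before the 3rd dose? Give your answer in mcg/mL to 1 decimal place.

2.8 mcg/mL

f = (1/2)^(τ/t½) = (1/2)^(90/30) ≈ 0.1250.
C₀ = D/Vd = 3000/150 ≈ 20.000 mcg/mL.
Before the 3rd dose, 2 doses have been given. Superposition: Cmin = C₀·(f + f²).
≈ 20.000 × (0.1250 + 0.0156) ≈ 20.000 × 0.1406 ≈ 2.812 mcg/mL.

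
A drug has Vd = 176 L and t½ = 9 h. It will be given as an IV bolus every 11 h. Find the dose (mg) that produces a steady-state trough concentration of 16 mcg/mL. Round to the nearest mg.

3754 mg

τ/t½ = 11/9 ≈ 1.2222, so f = (1/2)^(11/9) ≈ 0.428622.
Cmin,ss = (D/Vd)·f/(1−f), so D = Cmin,ss·Vd·(1−f)/f.
D = 16 × 176 × (1−f)/f ≈ 16 × 176 × 1.33306 ≈ 3753.90 mg.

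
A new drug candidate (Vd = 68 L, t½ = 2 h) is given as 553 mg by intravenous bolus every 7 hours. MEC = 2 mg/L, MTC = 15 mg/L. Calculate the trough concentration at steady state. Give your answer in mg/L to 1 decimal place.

Over one 7-h interval, 7/2 ≈ 3.5 half-lives elapse, leaving f ≈ 0.0884 of each dose.
Single-dose peak C₀ = D/Vd = 553/68 ≈ 8.132 mg/L.
Steady-state trough Cmin,ss = C₀·f/(1−f) ≈ 8.132 × 0.0884/0.9116 ≈ 0.789 mg/L.
Trough 0.8 mg/L vs MEC 2 mg/L: subtherapeutic.

0.8 mg/L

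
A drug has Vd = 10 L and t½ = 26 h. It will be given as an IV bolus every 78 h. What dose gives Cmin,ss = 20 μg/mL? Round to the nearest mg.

1400 mg

τ/t½ = 78/26 ≈ 3, so f = (1/2)^(78/26) ≈ 0.125000.
Cmin,ss = (D/Vd)·f/(1−f), so D = Cmin,ss·Vd·(1−f)/f.
D = 20 × 10 × (1−f)/f ≈ 20 × 10 × 7.00000 ≈ 1400.00 mg.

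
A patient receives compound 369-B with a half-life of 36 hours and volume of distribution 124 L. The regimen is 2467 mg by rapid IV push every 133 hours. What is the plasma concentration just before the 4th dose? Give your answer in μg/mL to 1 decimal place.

1.7 μg/mL

f = (1/2)^(τ/t½) = (1/2)^(133/36) ≈ 0.0772.
C₀ = D/Vd = 2467/124 ≈ 19.895 μg/mL.
Before the 4th dose, 3 doses have been given. Superposition: Cmin = C₀·(f + f² + … + f^3).
≈ 19.895 × (0.0772 + 0.0060 + 0.0005) ≈ 19.895 × 0.0837 ≈ 1.665 μg/mL.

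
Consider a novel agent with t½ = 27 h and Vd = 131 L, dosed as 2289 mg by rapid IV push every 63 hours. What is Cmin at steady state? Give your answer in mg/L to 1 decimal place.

4.3 mg/L

τ/t½ = 63/27 ≈ 2.3333, so fraction remaining f = (1/2)^(63/27) ≈ 0.1984.
Accumulation ratio R = 1/(1 − f) ≈ 1/0.8016 ≈ 1.2475.
Each bolus raises the concentration by D/Vd = 2289/131 ≈ 17.473 mg/L.
Cmax,ss = C₀/(1 − f) ≈ 17.473/0.8016 ≈ 21.798 mg/L.
One interval later, Cmin,ss = Cmax,ss·e^(−kτ) ≈ 21.798 × 0.1984 ≈ 4.325 mg/L.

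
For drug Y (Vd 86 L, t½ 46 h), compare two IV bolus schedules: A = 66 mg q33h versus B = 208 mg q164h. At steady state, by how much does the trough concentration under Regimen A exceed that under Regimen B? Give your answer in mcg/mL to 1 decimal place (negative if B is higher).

1.0 mcg/mL

Regimen A: f = (1/2)^(33/46) ≈ 0.6082; Cmin,ss = (66/86)·f/(1−f) ≈ 1.191 mcg/mL.
Regimen B: f = (1/2)^(164/46) ≈ 0.0845; Cmin,ss = (208/86)·f/(1−f) ≈ 0.223 mcg/mL.
Difference ≈ 1.191 − 0.223 ≈ 0.968 mcg/mL.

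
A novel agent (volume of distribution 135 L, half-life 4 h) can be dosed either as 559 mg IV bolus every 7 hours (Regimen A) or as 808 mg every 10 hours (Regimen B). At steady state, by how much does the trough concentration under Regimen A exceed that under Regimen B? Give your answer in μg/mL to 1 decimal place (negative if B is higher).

0.5 μg/mL

Regimen A: f = (1/2)^(7/4) ≈ 0.2973; Cmin,ss = (559/135)·f/(1−f) ≈ 1.752 μg/mL.
Regimen B: f = (1/2)^(10/4) ≈ 0.1768; Cmin,ss = (808/135)·f/(1−f) ≈ 1.285 μg/mL.
Difference ≈ 1.752 − 1.285 ≈ 0.467 μg/mL.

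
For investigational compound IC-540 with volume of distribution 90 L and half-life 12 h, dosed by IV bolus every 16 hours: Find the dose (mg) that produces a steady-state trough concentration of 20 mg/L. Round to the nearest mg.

τ/t½ = 16/12 ≈ 1.3333, so f = (1/2)^(16/12) ≈ 0.396850.
Cmin,ss = (D/Vd)·f/(1−f), so D = Cmin,ss·Vd·(1−f)/f.
D = 20 × 90 × (1−f)/f ≈ 20 × 90 × 1.51984 ≈ 2735.71 mg.

2736 mg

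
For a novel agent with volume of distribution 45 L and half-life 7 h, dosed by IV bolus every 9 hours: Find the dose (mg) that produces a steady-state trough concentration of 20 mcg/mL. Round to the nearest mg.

1294 mg

τ/t½ = 9/7 ≈ 1.2857, so f = (1/2)^(9/7) ≈ 0.410168.
Cmin,ss = (D/Vd)·f/(1−f), so D = Cmin,ss·Vd·(1−f)/f.
D = 20 × 45 × (1−f)/f ≈ 20 × 45 × 1.43803 ≈ 1294.23 mg.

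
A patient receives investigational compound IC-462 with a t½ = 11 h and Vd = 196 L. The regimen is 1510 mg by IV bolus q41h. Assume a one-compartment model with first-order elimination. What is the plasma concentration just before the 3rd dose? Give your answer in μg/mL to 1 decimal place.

0.6 μg/mL

f = (1/2)^(τ/t½) = (1/2)^(41/11) ≈ 0.0755.
C₀ = D/Vd = 1510/196 ≈ 7.704 μg/mL.
Before the 3rd dose, 2 doses have been given. Superposition: Cmin = C₀·(f + f²).
≈ 7.704 × (0.0755 + 0.0057) ≈ 7.704 × 0.0812 ≈ 0.626 μg/mL.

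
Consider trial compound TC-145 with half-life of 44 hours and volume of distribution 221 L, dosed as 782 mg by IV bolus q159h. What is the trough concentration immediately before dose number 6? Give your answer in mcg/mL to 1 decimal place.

0.3 mcg/mL

f = (1/2)^(τ/t½) = (1/2)^(159/44) ≈ 0.0817.
C₀ = D/Vd = 782/221 ≈ 3.538 mcg/mL.
Before the 6th dose, 5 doses have been given. Superposition: Cmin = C₀·(f + f² + … + f^5).
≈ 3.538 × (0.0817 + 0.0067 + 0.0005 + 0.0000 + 0.0000) ≈ 3.538 × 0.0889 ≈ 0.315 mcg/mL.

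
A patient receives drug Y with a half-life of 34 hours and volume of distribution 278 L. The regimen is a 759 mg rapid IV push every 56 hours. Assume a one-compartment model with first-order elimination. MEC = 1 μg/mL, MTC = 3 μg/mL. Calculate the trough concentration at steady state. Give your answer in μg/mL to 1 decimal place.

1.3 μg/mL

τ/t½ = 56/34 ≈ 1.6471, so fraction remaining f = (1/2)^(56/34) ≈ 0.3193.
Single-dose peak C₀ = D/Vd = 759/278 ≈ 2.730 μg/mL.
Steady-state trough Cmin,ss = C₀·f/(1−f) ≈ 2.730 × 0.3193/0.6807 ≈ 1.281 μg/mL.
Trough 1.3 μg/mL vs MEC 1 μg/mL: adequate.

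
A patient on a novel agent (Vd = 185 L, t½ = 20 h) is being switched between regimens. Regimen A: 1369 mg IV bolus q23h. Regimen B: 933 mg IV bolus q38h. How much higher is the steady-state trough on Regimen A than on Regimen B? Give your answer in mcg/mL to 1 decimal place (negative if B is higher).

Regimen A: f = (1/2)^(23/20) ≈ 0.4506; Cmin,ss = (1369/185)·f/(1−f) ≈ 6.069 mcg/mL.
Regimen B: f = (1/2)^(38/20) ≈ 0.2679; Cmin,ss = (933/185)·f/(1−f) ≈ 1.845 mcg/mL.
Difference ≈ 6.069 − 1.845 ≈ 4.224 mcg/mL.

4.2 mcg/mL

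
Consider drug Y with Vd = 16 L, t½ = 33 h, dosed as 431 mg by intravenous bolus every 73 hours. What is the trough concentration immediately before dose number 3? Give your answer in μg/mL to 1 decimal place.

f = (1/2)^(τ/t½) = (1/2)^(73/33) ≈ 0.2158.
C₀ = D/Vd = 431/16 ≈ 26.938 μg/mL.
Before the 3rd dose, 2 doses have been given. Superposition: Cmin = C₀·(f + f²).
≈ 26.938 × (0.2158 + 0.0466) ≈ 26.938 × 0.2624 ≈ 7.069 μg/mL.

7.1 μg/mL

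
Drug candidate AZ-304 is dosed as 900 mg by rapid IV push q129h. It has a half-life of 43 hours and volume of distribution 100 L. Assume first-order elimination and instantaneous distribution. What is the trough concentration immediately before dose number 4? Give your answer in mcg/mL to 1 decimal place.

1.3 mcg/mL

f = (1/2)^(τ/t½) = (1/2)^(129/43) ≈ 0.1250.
C₀ = D/Vd = 900/100 ≈ 9.000 mcg/mL.
Before the 4th dose, 3 doses have been given. Superposition: Cmin = C₀·(f + f² + … + f^3).
≈ 9.000 × (0.1250 + 0.0156 + 0.0020) ≈ 9.000 × 0.1426 ≈ 1.283 mcg/mL.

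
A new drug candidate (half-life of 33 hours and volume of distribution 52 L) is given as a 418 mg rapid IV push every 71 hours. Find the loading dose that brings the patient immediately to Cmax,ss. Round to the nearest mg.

539 mg

f = (1/2)^(71/33) ≈ 0.225076; accumulation ratio R = 1/(1−f) ≈ 1.29045.
Loading dose to hit Cmax,ss on first dose: D_load = D_maint·R ≈ 418 × 1.29045 ≈ 539.41 mg.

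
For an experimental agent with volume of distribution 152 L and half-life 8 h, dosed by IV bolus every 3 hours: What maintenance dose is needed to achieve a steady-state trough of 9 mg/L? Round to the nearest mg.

τ/t½ = 3/8 ≈ 0.375, so f = (1/2)^(3/8) ≈ 0.771105.
Cmin,ss = (D/Vd)·f/(1−f), so D = Cmin,ss·Vd·(1−f)/f.
D = 9 × 152 × (1−f)/f ≈ 9 × 152 × 0.29684 ≈ 406.08 mg.

406 mg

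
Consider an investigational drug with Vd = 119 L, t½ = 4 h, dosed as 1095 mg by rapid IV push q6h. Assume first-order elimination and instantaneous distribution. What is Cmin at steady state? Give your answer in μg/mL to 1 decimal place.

5.0 μg/mL

τ/t½ = 6/4 ≈ 1.5, so fraction remaining f = (1/2)^(6/4) ≈ 0.3536.
At steady state, accumulation factor R = 1/(1 − e^(−kτ)) ≈ 1.5470.
Each bolus raises the concentration by D/Vd = 1095/119 ≈ 9.202 μg/mL.
Steady-state peak Cmax,ss = C₀·R ≈ 9.202 × 1.5470 ≈ 14.235 μg/mL.
Steady-state trough Cmin,ss = Cmax,ss·f ≈ 14.235 × 0.3536 ≈ 5.033 μg/mL.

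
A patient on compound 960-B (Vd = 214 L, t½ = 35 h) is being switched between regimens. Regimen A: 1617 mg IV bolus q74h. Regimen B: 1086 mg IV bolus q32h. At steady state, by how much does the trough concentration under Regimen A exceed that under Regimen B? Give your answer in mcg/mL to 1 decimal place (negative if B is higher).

-3.5 mcg/mL

Regimen A: f = (1/2)^(74/35) ≈ 0.2310; Cmin,ss = (1617/214)·f/(1−f) ≈ 2.270 mcg/mL.
Regimen B: f = (1/2)^(32/35) ≈ 0.5306; Cmin,ss = (1086/214)·f/(1−f) ≈ 5.736 mcg/mL.
Difference ≈ 2.270 − 5.736 ≈ -3.466 mcg/mL.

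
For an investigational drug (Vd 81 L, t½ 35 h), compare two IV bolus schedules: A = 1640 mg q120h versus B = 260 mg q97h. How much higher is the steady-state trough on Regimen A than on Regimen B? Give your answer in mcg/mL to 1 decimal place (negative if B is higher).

1.5 mcg/mL

Regimen A: f = (1/2)^(120/35) ≈ 0.0929; Cmin,ss = (1640/81)·f/(1−f) ≈ 2.074 mcg/mL.
Regimen B: f = (1/2)^(97/35) ≈ 0.1465; Cmin,ss = (260/81)·f/(1−f) ≈ 0.551 mcg/mL.
Difference ≈ 2.074 − 0.551 ≈ 1.523 mcg/mL.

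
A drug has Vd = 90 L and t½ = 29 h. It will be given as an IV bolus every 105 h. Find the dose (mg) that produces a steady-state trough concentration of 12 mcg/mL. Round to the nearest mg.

12205 mg

τ/t½ = 105/29 ≈ 3.6207, so f = (1/2)^(105/29) ≈ 0.081295.
Cmin,ss = (D/Vd)·f/(1−f), so D = Cmin,ss·Vd·(1−f)/f.
D = 12 × 90 × (1−f)/f ≈ 12 × 90 × 11.30088 ≈ 12204.95 mg.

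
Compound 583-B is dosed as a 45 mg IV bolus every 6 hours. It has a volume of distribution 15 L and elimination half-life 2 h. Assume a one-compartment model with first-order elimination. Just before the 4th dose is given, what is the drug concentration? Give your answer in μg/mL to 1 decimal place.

f = (1/2)^(τ/t½) = (1/2)^(6/2) ≈ 0.1250.
C₀ = D/Vd = 45/15 ≈ 3.000 μg/mL.
Before the 4th dose, 3 doses have been given. Superposition: Cmin = C₀·(f + f² + … + f^3).
≈ 3.000 × (0.1250 + 0.0156 + 0.0020) ≈ 3.000 × 0.1426 ≈ 0.428 μg/mL.

0.4 μg/mL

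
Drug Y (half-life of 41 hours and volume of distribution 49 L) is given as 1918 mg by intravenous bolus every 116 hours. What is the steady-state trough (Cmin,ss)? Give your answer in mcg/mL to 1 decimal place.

Over one 116-h interval, 116/41 ≈ 2.8293 half-lives elapse, leaving f ≈ 0.1407 of each dose.
Single-dose peak C₀ = D/Vd = 1918/49 ≈ 39.143 mcg/mL.
Steady-state trough Cmin,ss = C₀·f/(1−f) ≈ 39.143 × 0.1407/0.8593 ≈ 6.409 mcg/mL.

6.4 mcg/mL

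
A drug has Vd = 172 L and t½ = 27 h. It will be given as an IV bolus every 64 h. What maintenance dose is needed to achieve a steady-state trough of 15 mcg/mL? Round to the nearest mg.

10761 mg

τ/t½ = 64/27 ≈ 2.3704, so f = (1/2)^(64/27) ≈ 0.193396.
Cmin,ss = (D/Vd)·f/(1−f), so D = Cmin,ss·Vd·(1−f)/f.
D = 15 × 172 × (1−f)/f ≈ 15 × 172 × 4.17074 ≈ 10760.51 mg.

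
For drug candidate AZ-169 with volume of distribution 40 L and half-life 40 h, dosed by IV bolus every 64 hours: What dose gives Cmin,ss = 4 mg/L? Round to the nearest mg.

τ/t½ = 64/40 ≈ 1.6, so f = (1/2)^(64/40) ≈ 0.329877.
Cmin,ss = (D/Vd)·f/(1−f), so D = Cmin,ss·Vd·(1−f)/f.
D = 4 × 40 × (1−f)/f ≈ 4 × 40 × 2.03143 ≈ 325.03 mg.

325 mg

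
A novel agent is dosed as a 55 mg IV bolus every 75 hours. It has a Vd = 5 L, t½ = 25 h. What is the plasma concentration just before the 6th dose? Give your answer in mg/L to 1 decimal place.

1.6 mg/L

f = (1/2)^(τ/t½) = (1/2)^(75/25) ≈ 0.1250.
C₀ = D/Vd = 55/5 ≈ 11.000 mg/L.
Before the 6th dose, 5 doses have been given. Superposition: Cmin = C₀·(f + f² + … + f^5).
≈ 11.000 × (0.1250 + 0.0156 + 0.0020 + 0.0002 + 0.0000) ≈ 11.000 × 0.1428 ≈ 1.571 mg/L.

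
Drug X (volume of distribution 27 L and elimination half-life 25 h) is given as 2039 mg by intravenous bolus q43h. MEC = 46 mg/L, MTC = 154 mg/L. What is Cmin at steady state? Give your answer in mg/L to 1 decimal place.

32.9 mg/L

Over one 43-h interval, 43/25 ≈ 1.72 half-lives elapse, leaving f ≈ 0.3035 of each dose.
At steady state, accumulation factor R = 1/(1 − e^(−kτ)) ≈ 1.4358.
Single-dose peak C₀ = D/Vd = 2039/27 ≈ 75.519 mg/L.
Cmax,ss = C₀/(1 − f) ≈ 75.519/0.6965 ≈ 108.426 mg/L.
Steady-state trough Cmin,ss = Cmax,ss·f ≈ 108.426 × 0.3035 ≈ 32.907 mg/L.
Trough 32.9 mg/L vs MEC 46 mg/L: subtherapeutic.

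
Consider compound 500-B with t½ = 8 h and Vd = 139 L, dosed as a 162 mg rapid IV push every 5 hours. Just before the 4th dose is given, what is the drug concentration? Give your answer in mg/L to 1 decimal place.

f = (1/2)^(τ/t½) = (1/2)^(5/8) ≈ 0.6484.
C₀ = D/Vd = 162/139 ≈ 1.165 mg/L.
Before the 4th dose, 3 doses have been given. Superposition: Cmin = C₀·(f + f² + … + f^3).
≈ 1.165 × (0.6484 + 0.4204 + 0.2726) ≈ 1.165 × 1.3414 ≈ 1.563 mg/L.

1.6 mg/L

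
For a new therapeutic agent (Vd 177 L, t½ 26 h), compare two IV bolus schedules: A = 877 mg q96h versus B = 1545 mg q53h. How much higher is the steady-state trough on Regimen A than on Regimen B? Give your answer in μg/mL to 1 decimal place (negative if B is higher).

-2.4 μg/mL

Regimen A: f = (1/2)^(96/26) ≈ 0.0774; Cmin,ss = (877/177)·f/(1−f) ≈ 0.416 μg/mL.
Regimen B: f = (1/2)^(53/26) ≈ 0.2434; Cmin,ss = (1545/177)·f/(1−f) ≈ 2.808 μg/mL.
Difference ≈ 0.416 − 2.808 ≈ -2.392 μg/mL.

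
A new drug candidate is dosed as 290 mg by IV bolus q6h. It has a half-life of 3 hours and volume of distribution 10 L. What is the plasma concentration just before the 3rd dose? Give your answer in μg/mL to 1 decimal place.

f = (1/2)^(τ/t½) = (1/2)^(6/3) ≈ 0.2500.
C₀ = D/Vd = 290/10 ≈ 29.000 μg/mL.
Before the 3rd dose, 2 doses have been given. Superposition: Cmin = C₀·(f + f²).
≈ 29.000 × (0.2500 + 0.0625) ≈ 29.000 × 0.3125 ≈ 9.062 μg/mL.

9.1 μg/mL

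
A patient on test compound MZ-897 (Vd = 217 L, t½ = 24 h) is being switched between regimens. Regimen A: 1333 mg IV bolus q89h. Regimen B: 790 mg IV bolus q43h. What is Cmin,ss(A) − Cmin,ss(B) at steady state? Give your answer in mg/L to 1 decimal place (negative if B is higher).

-1.0 mg/L

Regimen A: f = (1/2)^(89/24) ≈ 0.0765; Cmin,ss = (1333/217)·f/(1−f) ≈ 0.509 mg/L.
Regimen B: f = (1/2)^(43/24) ≈ 0.2888; Cmin,ss = (790/217)·f/(1−f) ≈ 1.478 mg/L.
Difference ≈ 0.509 − 1.478 ≈ -0.969 mg/L.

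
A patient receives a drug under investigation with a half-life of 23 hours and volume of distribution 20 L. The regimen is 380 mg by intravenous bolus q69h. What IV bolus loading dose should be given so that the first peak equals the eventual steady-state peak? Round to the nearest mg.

f = (1/2)^(69/23) ≈ 0.125000; accumulation ratio R = 1/(1−f) ≈ 1.14286.
Loading dose to hit Cmax,ss on first dose: D_load = D_maint·R ≈ 380 × 1.14286 ≈ 434.29 mg.

434 mg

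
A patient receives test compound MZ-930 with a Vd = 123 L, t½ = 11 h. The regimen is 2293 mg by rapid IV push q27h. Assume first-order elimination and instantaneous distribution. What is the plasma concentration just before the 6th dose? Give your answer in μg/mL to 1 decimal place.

f = (1/2)^(τ/t½) = (1/2)^(27/11) ≈ 0.1824.
C₀ = D/Vd = 2293/123 ≈ 18.642 μg/mL.
Before the 6th dose, 5 doses have been given. Superposition: Cmin = C₀·(f + f² + … + f^5).
≈ 18.642 × (0.1824 + 0.0333 + 0.0061 + 0.0011 + 0.0002) ≈ 18.642 × 0.2231 ≈ 4.159 μg/mL.

4.2 μg/mL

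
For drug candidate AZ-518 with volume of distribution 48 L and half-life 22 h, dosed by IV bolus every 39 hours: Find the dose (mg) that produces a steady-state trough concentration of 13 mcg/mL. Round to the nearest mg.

τ/t½ = 39/22 ≈ 1.7727, so f = (1/2)^(39/22) ≈ 0.292655.
Cmin,ss = (D/Vd)·f/(1−f), so D = Cmin,ss·Vd·(1−f)/f.
D = 13 × 48 × (1−f)/f ≈ 13 × 48 × 2.41699 ≈ 1508.20 mg.

1508 mg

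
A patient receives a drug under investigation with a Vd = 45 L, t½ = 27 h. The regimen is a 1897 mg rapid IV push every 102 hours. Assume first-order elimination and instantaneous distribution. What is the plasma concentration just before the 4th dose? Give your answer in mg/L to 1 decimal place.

3.3 mg/L

f = (1/2)^(τ/t½) = (1/2)^(102/27) ≈ 0.0729.
C₀ = D/Vd = 1897/45 ≈ 42.156 mg/L.
Before the 4th dose, 3 doses have been given. Superposition: Cmin = C₀·(f + f² + … + f^3).
≈ 42.156 × (0.0729 + 0.0053 + 0.0004) ≈ 42.156 × 0.0786 ≈ 3.313 mg/L.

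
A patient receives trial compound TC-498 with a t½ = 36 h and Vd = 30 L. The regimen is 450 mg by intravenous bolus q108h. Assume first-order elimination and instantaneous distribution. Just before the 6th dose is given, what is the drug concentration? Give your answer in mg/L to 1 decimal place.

2.1 mg/L

f = (1/2)^(τ/t½) = (1/2)^(108/36) ≈ 0.1250.
C₀ = D/Vd = 450/30 ≈ 15.000 mg/L.
Before the 6th dose, 5 doses have been given. Superposition: Cmin = C₀·(f + f² + … + f^5).
≈ 15.000 × (0.1250 + 0.0156 + 0.0020 + 0.0002 + 0.0000) ≈ 15.000 × 0.1428 ≈ 2.142 mg/L.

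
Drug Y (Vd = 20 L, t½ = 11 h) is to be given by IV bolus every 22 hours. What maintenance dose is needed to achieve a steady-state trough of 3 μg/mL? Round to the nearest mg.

τ/t½ = 22/11 ≈ 2, so f = (1/2)^(22/11) ≈ 0.250000.
Cmin,ss = (D/Vd)·f/(1−f), so D = Cmin,ss·Vd·(1−f)/f.
D = 3 × 20 × (1−f)/f ≈ 3 × 20 × 3.00000 ≈ 180.00 mg.

180 mg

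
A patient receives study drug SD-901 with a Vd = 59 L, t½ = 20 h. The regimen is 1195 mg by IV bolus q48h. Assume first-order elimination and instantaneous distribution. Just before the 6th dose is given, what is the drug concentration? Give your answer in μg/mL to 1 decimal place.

4.7 μg/mL

f = (1/2)^(τ/t½) = (1/2)^(48/20) ≈ 0.1895.
C₀ = D/Vd = 1195/59 ≈ 20.254 μg/mL.
Before the 6th dose, 5 doses have been given. Superposition: Cmin = C₀·(f + f² + … + f^5).
≈ 20.254 × (0.1895 + 0.0359 + 0.0068 + 0.0013 + 0.0002) ≈ 20.254 × 0.2337 ≈ 4.733 μg/mL.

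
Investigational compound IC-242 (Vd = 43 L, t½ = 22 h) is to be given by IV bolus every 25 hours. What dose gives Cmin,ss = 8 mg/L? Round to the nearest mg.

τ/t½ = 25/22 ≈ 1.1364, so f = (1/2)^(25/22) ≈ 0.454905.
Cmin,ss = (D/Vd)·f/(1−f), so D = Cmin,ss·Vd·(1−f)/f.
D = 8 × 43 × (1−f)/f ≈ 8 × 43 × 1.19826 ≈ 412.20 mg.

412 mg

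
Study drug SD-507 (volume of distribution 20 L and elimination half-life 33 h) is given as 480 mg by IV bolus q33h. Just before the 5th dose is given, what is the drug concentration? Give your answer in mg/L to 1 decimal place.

22.5 mg/L

f = (1/2)^(τ/t½) = (1/2)^(33/33) ≈ 0.5000.
C₀ = D/Vd = 480/20 ≈ 24.000 mg/L.
Before the 5th dose, 4 doses have been given. Superposition: Cmin = C₀·(f + f² + … + f^4).
≈ 24.000 × (0.5000 + 0.2500 + 0.1250 + 0.0625) ≈ 24.000 × 0.9375 ≈ 22.500 mg/L.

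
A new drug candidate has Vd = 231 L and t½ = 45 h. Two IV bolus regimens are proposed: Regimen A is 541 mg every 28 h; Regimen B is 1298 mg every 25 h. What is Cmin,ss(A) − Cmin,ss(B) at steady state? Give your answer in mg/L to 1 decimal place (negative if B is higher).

-7.6 mg/L

Regimen A: f = (1/2)^(28/45) ≈ 0.6497; Cmin,ss = (541/231)·f/(1−f) ≈ 4.344 mg/L.
Regimen B: f = (1/2)^(25/45) ≈ 0.6804; Cmin,ss = (1298/231)·f/(1−f) ≈ 11.962 mg/L.
Difference ≈ 4.344 − 11.962 ≈ -7.618 mg/L.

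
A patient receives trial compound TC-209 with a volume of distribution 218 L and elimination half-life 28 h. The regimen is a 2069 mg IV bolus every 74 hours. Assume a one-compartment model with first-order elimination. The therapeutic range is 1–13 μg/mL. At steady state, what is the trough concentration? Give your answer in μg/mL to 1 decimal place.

1.8 μg/mL

τ/t½ = 74/28 ≈ 2.6429, so fraction remaining f = (1/2)^(74/28) ≈ 0.1601.
Each bolus raises the concentration by D/Vd = 2069/218 ≈ 9.491 μg/mL.
Steady-state trough Cmin,ss = C₀·f/(1−f) ≈ 9.491 × 0.1601/0.8399 ≈ 1.809 μg/mL.
Trough 1.8 μg/mL vs MEC 1 μg/mL: adequate.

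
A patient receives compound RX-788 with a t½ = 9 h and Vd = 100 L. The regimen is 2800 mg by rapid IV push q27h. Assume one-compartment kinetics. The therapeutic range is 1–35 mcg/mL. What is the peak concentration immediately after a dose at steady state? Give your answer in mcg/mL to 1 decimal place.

The dosing interval is 3 half-lives, so f = 2^(−3) = 0.125.
At steady state, R = 1/(1 − 0.125) = 8/7.
Single-dose peak C₀ = D/Vd = 2800/100 = 28 mcg/mL.
Steady-state peak Cmax,ss = C₀·R = 28 × 8/7 ≈ 32.000 mcg/mL.
Peak 32.0 mcg/mL vs MTC 35 mcg/mL: below toxic threshold.

32.0 mcg/mL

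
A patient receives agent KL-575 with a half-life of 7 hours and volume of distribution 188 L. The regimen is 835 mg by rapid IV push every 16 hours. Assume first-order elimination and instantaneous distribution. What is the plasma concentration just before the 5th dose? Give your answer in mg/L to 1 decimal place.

f = (1/2)^(τ/t½) = (1/2)^(16/7) ≈ 0.2051.
C₀ = D/Vd = 835/188 ≈ 4.441 mg/L.
Before the 5th dose, 4 doses have been given. Superposition: Cmin = C₀·(f + f² + … + f^4).
≈ 4.441 × (0.2051 + 0.0421 + 0.0086 + 0.0018) ≈ 4.441 × 0.2576 ≈ 1.144 mg/L.

1.1 mg/L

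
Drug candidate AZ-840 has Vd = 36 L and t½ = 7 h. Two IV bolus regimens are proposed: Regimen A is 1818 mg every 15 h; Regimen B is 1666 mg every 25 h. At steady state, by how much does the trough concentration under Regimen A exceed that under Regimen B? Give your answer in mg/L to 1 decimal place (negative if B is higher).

10.5 mg/L

Regimen A: f = (1/2)^(15/7) ≈ 0.2264; Cmin,ss = (1818/36)·f/(1−f) ≈ 14.779 mg/L.
Regimen B: f = (1/2)^(25/7) ≈ 0.0841; Cmin,ss = (1666/36)·f/(1−f) ≈ 4.249 mg/L.
Difference ≈ 14.779 − 4.249 ≈ 10.530 mg/L.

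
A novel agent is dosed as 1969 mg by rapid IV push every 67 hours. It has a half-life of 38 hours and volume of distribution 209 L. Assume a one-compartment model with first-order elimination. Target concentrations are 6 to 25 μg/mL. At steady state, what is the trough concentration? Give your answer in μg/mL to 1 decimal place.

Over one 67-h interval, 67/38 ≈ 1.7632 half-lives elapse, leaving f ≈ 0.2946 of each dose.
Single-dose peak C₀ = D/Vd = 1969/209 ≈ 9.421 μg/mL.
Steady-state trough Cmin,ss = C₀·f/(1−f) ≈ 9.421 × 0.2946/0.7054 ≈ 3.935 μg/mL.
Trough 3.9 μg/mL vs MEC 6 μg/mL: subtherapeutic.

3.9 μg/mL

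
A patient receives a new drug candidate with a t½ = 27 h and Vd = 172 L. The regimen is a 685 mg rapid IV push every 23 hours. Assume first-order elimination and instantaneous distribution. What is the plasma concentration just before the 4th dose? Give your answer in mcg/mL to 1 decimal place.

4.1 mcg/mL

f = (1/2)^(τ/t½) = (1/2)^(23/27) ≈ 0.5541.
C₀ = D/Vd = 685/172 ≈ 3.983 mcg/mL.
Before the 4th dose, 3 doses have been given. Superposition: Cmin = C₀·(f + f² + … + f^3).
≈ 3.983 × (0.5541 + 0.3070 + 0.1701) ≈ 3.983 × 1.0312 ≈ 4.107 mcg/mL.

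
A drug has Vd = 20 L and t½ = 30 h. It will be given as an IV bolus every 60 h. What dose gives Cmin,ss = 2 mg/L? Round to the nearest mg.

120 mg

τ/t½ = 60/30 ≈ 2, so f = (1/2)^(60/30) ≈ 0.250000.
Cmin,ss = (D/Vd)·f/(1−f), so D = Cmin,ss·Vd·(1−f)/f.
D = 2 × 20 × (1−f)/f ≈ 2 × 20 × 3.00000 ≈ 120.00 mg.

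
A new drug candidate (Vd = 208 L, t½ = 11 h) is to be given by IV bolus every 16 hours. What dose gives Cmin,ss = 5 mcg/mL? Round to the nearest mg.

1810 mg

τ/t½ = 16/11 ≈ 1.4545, so f = (1/2)^(16/11) ≈ 0.364870.
Cmin,ss = (D/Vd)·f/(1−f), so D = Cmin,ss·Vd·(1−f)/f.
D = 5 × 208 × (1−f)/f ≈ 5 × 208 × 1.74070 ≈ 1810.33 mg.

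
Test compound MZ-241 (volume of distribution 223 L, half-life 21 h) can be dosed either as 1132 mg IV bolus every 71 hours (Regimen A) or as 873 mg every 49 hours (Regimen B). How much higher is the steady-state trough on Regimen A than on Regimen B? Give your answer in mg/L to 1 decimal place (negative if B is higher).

Regimen A: f = (1/2)^(71/21) ≈ 0.0960; Cmin,ss = (1132/223)·f/(1−f) ≈ 0.539 mg/L.
Regimen B: f = (1/2)^(49/21) ≈ 0.1984; Cmin,ss = (873/223)·f/(1−f) ≈ 0.969 mg/L.
Difference ≈ 0.539 − 0.969 ≈ -0.430 mg/L.

-0.4 mg/L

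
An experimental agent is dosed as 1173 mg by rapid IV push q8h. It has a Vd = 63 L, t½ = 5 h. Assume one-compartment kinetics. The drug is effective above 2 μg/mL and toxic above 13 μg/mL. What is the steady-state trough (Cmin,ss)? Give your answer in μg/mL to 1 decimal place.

k = ln2/t½ = ln2/5 ≈ 0.138629 h⁻¹; fraction remaining f = e^(−kτ) = e^(−0.138629×8) ≈ 0.3299.
Accumulation ratio R = 1/(1 − f) ≈ 1/0.6701 ≈ 1.4923.
Single-dose peak C₀ = D/Vd = 1173/63 ≈ 18.619 μg/mL.
Cmax,ss = C₀/(1 − f) ≈ 18.619/0.6701 ≈ 27.785 μg/mL.
One interval later, Cmin,ss = Cmax,ss·e^(−kτ) ≈ 27.785 × 0.3299 ≈ 9.166 μg/mL.
Trough 9.2 μg/mL vs MEC 2 μg/mL: adequate.

9.2 μg/mL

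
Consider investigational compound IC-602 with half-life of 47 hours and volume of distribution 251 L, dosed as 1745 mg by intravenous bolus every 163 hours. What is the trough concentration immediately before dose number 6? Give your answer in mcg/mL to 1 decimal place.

f = (1/2)^(τ/t½) = (1/2)^(163/47) ≈ 0.0904.
C₀ = D/Vd = 1745/251 ≈ 6.952 mcg/mL.
Before the 6th dose, 5 doses have been given. Superposition: Cmin = C₀·(f + f² + … + f^5).
≈ 6.952 × (0.0904 + 0.0082 + 0.0007 + 0.0001 + 0.0000) ≈ 6.952 × 0.0994 ≈ 0.691 mcg/mL.

0.7 mcg/mL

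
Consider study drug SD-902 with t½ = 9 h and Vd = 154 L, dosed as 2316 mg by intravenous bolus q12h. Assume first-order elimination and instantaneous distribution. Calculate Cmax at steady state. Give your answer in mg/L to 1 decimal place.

Over one 12-h interval, 12/9 ≈ 1.3333 half-lives elapse, leaving f ≈ 0.3969 of each dose.
Accumulation ratio R = 1/(1 − f) ≈ 1/0.6031 ≈ 1.6581.
Single-dose peak C₀ = D/Vd = 2316/154 ≈ 15.039 mg/L.
Steady-state peak Cmax,ss = C₀·R ≈ 15.039 × 1.6581 ≈ 24.936 mg/L.

24.9 mg/L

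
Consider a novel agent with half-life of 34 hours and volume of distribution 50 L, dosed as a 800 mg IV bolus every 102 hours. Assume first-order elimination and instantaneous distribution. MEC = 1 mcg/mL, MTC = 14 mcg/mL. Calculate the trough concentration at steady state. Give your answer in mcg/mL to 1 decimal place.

2.3 mcg/mL

τ = 102 h = 3 half-lives, so f = (1/2)^3 = 0.125.
At steady state, R = 1/(1 − 0.125) = 8/7.
Single-dose peak C₀ = D/Vd = 800/50 = 16 mcg/mL.
Steady-state peak Cmax,ss = C₀·R = 16 × 8/7 ≈ 18.286 mcg/mL.
Steady-state trough Cmin,ss = Cmax,ss·f ≈ 18.286 × 0.125 ≈ 2.286 mcg/mL.
Trough 2.3 mcg/mL vs MEC 1 mcg/mL: adequate.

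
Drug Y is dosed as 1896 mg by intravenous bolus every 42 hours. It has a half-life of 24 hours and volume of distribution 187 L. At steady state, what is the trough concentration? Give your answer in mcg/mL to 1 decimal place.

4.3 mcg/mL

τ/t½ = 42/24 ≈ 1.75, so fraction remaining f = (1/2)^(42/24) ≈ 0.2973.
Accumulation ratio R = 1/(1 − f) ≈ 1/0.7027 ≈ 1.4231.
Each bolus raises the concentration by D/Vd = 1896/187 ≈ 10.139 mcg/mL.
Steady-state peak Cmax,ss = C₀·R ≈ 10.139 × 1.4231 ≈ 14.429 mcg/mL.
One interval later, Cmin,ss = Cmax,ss·e^(−kτ) ≈ 14.429 × 0.2973 ≈ 4.290 mcg/mL.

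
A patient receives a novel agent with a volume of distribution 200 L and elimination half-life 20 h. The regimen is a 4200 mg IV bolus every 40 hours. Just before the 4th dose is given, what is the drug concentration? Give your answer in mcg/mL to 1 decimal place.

6.9 mcg/mL

f = (1/2)^(τ/t½) = (1/2)^(40/20) ≈ 0.2500.
C₀ = D/Vd = 4200/200 ≈ 21.000 mcg/mL.
Before the 4th dose, 3 doses have been given. Superposition: Cmin = C₀·(f + f² + … + f^3).
≈ 21.000 × (0.2500 + 0.0625 + 0.0156) ≈ 21.000 × 0.3281 ≈ 6.890 mcg/mL.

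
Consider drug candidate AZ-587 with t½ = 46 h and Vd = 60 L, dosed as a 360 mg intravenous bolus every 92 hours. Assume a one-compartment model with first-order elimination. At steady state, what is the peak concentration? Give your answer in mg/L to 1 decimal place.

8.0 mg/L

The dosing interval is 2 half-lives, so f = 2^(−2) = 0.25.
Accumulation ratio R = 1/(1 − f) = 1/0.75 = 4/3.
Single-dose peak C₀ = D/Vd = 360/60 = 6 mg/L.
Steady-state peak Cmax,ss = C₀·R = 6 × 4/3 ≈ 8.000 mg/L.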